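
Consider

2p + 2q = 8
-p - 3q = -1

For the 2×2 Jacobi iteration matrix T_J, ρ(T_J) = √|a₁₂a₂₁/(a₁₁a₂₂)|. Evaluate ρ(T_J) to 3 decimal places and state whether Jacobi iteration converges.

a₁₂a₂₁/(a₁₁a₂₂) = (2)·(-1) / ((2)·(-3)) = 0.333333
ρ = √|0.333333| = √0.333333 = 0.577
ρ < 1, so Jacobi converges

0.577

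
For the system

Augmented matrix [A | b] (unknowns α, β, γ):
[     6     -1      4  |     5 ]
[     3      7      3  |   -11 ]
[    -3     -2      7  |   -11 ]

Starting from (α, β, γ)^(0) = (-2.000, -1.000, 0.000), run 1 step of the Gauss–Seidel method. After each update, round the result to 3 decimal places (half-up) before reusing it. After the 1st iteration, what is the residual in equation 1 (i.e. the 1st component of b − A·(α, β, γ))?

Iteration 1:
  α = (5 - (-1)·-1.000 - (4)·0.000) / (6) = 0.667
  β = (-11 - (3)·0.667 - (3)·0.000) / (7) = -1.857
  γ = (-11 - (-3)·0.667 - (-2)·-1.857) / (7) = -1.816
Residual b − A·x = (6.405, 5.446, -0.001)

6.405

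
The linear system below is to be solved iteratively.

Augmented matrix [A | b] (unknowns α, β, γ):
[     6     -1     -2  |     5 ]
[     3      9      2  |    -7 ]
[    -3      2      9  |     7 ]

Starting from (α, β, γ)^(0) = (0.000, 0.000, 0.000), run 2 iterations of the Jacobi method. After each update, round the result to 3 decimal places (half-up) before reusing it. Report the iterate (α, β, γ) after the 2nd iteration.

Iteration 1:
  α = (5 - (-1)·0.000 - (-2)·0.000) / (6) = 0.833
  β = (-7 - (3)·0.000 - (2)·0.000) / (9) = -0.778
  γ = (7 - (-3)·0.000 - (2)·0.000) / (9) = 0.778
Iteration 2:
  α = (5 - (-1)·-0.778 - (-2)·0.778) / (6) = 0.963
  β = (-7 - (3)·0.833 - (2)·0.778) / (9) = -1.228
  γ = (7 - (-3)·0.833 - (2)·-0.778) / (9) = 1.228

(0.963, -1.228, 1.228)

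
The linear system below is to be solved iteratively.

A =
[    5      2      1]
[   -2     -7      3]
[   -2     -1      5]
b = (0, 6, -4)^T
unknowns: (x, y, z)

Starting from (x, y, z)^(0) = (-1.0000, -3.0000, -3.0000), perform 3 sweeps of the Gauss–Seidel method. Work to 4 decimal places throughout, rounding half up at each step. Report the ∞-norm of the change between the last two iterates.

Iteration 1:
  x = (0 - (2)·-3.0000 - (1)·-3.0000) / (5) = 1.8000
  y = (6 - (-2)·1.8000 - (3)·-3.0000) / (-7) = -2.6571
  z = (-4 - (-2)·1.8000 - (-1)·-2.6571) / (5) = -0.6114
Iteration 2:
  x = (0 - (2)·-2.6571 - (1)·-0.6114) / (5) = 1.1851
  y = (6 - (-2)·1.1851 - (3)·-0.6114) / (-7) = -1.4578
  z = (-4 - (-2)·1.1851 - (-1)·-1.4578) / (5) = -0.6175
Iteration 3:
  x = (0 - (2)·-1.4578 - (1)·-0.6175) / (5) = 0.7066
  y = (6 - (-2)·0.7066 - (3)·-0.6175) / (-7) = -1.3237
  z = (-4 - (-2)·0.7066 - (-1)·-1.3237) / (5) = -0.7821
Change: (-0.4785, 0.1341, -0.1646) → max |·| = 0.4785

0.4785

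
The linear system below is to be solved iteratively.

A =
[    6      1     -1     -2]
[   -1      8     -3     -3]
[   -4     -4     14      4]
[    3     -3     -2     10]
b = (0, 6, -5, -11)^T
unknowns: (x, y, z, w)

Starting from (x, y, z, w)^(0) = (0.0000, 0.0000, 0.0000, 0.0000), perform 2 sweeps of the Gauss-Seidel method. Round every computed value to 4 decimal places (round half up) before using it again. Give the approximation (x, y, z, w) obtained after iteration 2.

Iteration 1:
  x = (0 - (1)·0.0000 - (-1)·0.0000 - (-2)·0.0000) / (6) = 0.0000
  y = (6 - (-1)·0.0000 - (-3)·0.0000 - (-3)·0.0000) / (8) = 0.7500
  z = (-5 - (-4)·0.0000 - (-4)·0.7500 - (4)·0.0000) / (14) = -0.1429
  w = (-11 - (3)·0.0000 - (-3)·0.7500 - (-2)·-0.1429) / (10) = -0.9036
Iteration 2:
  x = (0 - (1)·0.7500 - (-1)·-0.1429 - (-2)·-0.9036) / (6) = -0.4500
  y = (6 - (-1)·-0.4500 - (-3)·-0.1429 - (-3)·-0.9036) / (8) = 0.3013
  z = (-5 - (-4)·-0.4500 - (-4)·0.3013 - (4)·-0.9036) / (14) = -0.1415
  w = (-11 - (3)·-0.4500 - (-3)·0.3013 - (-2)·-0.1415) / (10) = -0.9029

(-0.4500, 0.3013, -0.1415, -0.9029)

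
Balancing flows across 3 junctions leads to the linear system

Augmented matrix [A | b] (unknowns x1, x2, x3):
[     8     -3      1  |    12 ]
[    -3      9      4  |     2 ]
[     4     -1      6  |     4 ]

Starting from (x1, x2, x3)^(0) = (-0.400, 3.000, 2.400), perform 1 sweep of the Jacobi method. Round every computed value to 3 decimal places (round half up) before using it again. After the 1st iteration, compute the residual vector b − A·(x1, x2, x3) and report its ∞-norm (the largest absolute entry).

Iteration 1:
  x1 = (12 - (-3)·3.000 - (1)·2.400) / (8) = 2.325
  x2 = (2 - (-3)·-0.400 - (4)·2.400) / (9) = -0.978
  x3 = (4 - (4)·-0.400 - (-1)·3.000) / (6) = 1.433
Residual b − A·x = (-10.967, 12.045, -14.876); ∞-norm = 14.876

14.876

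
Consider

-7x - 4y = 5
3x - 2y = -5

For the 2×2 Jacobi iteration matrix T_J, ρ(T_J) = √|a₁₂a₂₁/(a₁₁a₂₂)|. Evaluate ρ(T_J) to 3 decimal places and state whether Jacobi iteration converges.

a₁₂a₂₁/(a₁₁a₂₂) = (-4)·(3) / ((-7)·(-2)) = -0.857143
ρ = √|-0.857143| = √0.857143 = 0.926
ρ < 1, so Jacobi converges

0.926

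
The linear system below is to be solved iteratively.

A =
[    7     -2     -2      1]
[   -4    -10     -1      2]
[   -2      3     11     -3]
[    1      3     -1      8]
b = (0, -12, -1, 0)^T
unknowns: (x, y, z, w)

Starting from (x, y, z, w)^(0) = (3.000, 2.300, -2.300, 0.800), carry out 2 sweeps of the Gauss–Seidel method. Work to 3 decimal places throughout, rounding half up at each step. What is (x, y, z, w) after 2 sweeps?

(0.462, 0.921, -0.433, -0.457)

Iteration 1:
  x = (0 - (-2)·2.300 - (-2)·-2.300 - (1)·0.800) / (7) = -0.114
  y = (-12 - (-4)·-0.114 - (-1)·-2.300 - (2)·0.800) / (-10) = 1.636
  z = (-1 - (-2)·-0.114 - (3)·1.636 - (-3)·0.800) / (11) = -0.340
  w = (0 - (1)·-0.114 - (3)·1.636 - (-1)·-0.340) / (8) = -0.642
Iteration 2:
  x = (0 - (-2)·1.636 - (-2)·-0.340 - (1)·-0.642) / (7) = 0.462
  y = (-12 - (-4)·0.462 - (-1)·-0.340 - (2)·-0.642) / (-10) = 0.921
  z = (-1 - (-2)·0.462 - (3)·0.921 - (-3)·-0.642) / (11) = -0.433
  w = (0 - (1)·0.462 - (3)·0.921 - (-1)·-0.433) / (8) = -0.457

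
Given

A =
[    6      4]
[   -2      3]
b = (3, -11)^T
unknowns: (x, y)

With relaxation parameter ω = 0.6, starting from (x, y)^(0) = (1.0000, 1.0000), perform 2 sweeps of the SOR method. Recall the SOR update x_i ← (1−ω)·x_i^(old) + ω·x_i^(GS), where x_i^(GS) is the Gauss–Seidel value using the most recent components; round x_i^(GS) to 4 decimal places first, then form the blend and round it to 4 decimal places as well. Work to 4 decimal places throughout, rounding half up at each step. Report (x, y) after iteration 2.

Iteration 1:
  x: GS value = (3 - (4)·1.0000) / (6) = -0.1667;  x ← (1−ω)·1.0000 + ω·-0.1667 = 0.3000
  y: GS value = (-11 - (-2)·0.3000) / (3) = -3.4667;  y ← (1−ω)·1.0000 + ω·-3.4667 = -1.6800
Iteration 2:
  x: GS value = (3 - (4)·-1.6800) / (6) = 1.6200;  x ← (1−ω)·0.3000 + ω·1.6200 = 1.0920
  y: GS value = (-11 - (-2)·1.0920) / (3) = -2.9387;  y ← (1−ω)·-1.6800 + ω·-2.9387 = -2.4352

(1.0920, -2.4352)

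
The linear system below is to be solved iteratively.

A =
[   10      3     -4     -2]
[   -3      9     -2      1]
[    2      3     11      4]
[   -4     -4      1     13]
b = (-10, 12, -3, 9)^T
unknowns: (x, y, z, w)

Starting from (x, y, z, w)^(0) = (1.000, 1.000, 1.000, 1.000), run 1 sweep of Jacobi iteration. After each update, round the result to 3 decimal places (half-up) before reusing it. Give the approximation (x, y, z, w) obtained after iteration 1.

(-0.700, 1.778, -1.091, 1.231)

Iteration 1:
  x = (-10 - (3)·1.000 - (-4)·1.000 - (-2)·1.000) / (10) = -0.700
  y = (12 - (-3)·1.000 - (-2)·1.000 - (1)·1.000) / (9) = 1.778
  z = (-3 - (2)·1.000 - (3)·1.000 - (4)·1.000) / (11) = -1.091
  w = (9 - (-4)·1.000 - (-4)·1.000 - (1)·1.000) / (13) = 1.231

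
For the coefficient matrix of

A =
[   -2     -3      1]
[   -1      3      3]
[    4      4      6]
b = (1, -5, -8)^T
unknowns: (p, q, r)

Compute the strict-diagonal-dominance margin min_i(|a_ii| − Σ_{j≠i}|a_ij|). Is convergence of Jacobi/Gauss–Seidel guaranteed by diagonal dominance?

row 1: |-2| − (3+1) = -2
row 2: |3| − (1+3) = -1
row 3: |6| − (4+4) = -2
minimum over rows = -2 → not strictly diagonally dominant

-2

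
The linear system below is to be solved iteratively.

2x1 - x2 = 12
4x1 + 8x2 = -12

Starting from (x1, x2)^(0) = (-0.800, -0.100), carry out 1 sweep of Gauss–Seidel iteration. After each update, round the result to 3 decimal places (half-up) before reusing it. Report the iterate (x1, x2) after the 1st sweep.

Iteration 1:
  x1 = (12 - (-1)·-0.100) / (2) = 5.950
  x2 = (-12 - (4)·5.950) / (8) = -4.475

(5.950, -4.475)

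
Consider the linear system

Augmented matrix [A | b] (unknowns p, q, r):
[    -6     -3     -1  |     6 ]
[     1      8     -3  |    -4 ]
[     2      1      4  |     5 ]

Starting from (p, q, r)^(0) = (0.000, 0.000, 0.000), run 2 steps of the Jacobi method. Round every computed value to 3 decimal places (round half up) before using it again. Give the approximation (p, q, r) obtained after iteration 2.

Iteration 1:
  p = (6 - (-3)·0.000 - (-1)·0.000) / (-6) = -1.000
  q = (-4 - (1)·0.000 - (-3)·0.000) / (8) = -0.500
  r = (5 - (2)·0.000 - (1)·0.000) / (4) = 1.250
Iteration 2:
  p = (6 - (-3)·-0.500 - (-1)·1.250) / (-6) = -0.958
  q = (-4 - (1)·-1.000 - (-3)·1.250) / (8) = 0.094
  r = (5 - (2)·-1.000 - (1)·-0.500) / (4) = 1.875

(-0.958, 0.094, 1.875)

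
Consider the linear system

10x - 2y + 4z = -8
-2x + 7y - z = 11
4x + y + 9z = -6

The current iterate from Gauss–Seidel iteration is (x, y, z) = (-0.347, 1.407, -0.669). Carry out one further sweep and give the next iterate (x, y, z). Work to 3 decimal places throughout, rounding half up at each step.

(-0.251, 1.404, -0.711)

One sweep:
  x = (-8 - (-2)·1.407 - (4)·-0.669) / (10) = -0.251
  y = (11 - (-2)·-0.251 - (-1)·-0.669) / (7) = 1.404
  z = (-6 - (4)·-0.251 - (1)·1.404) / (9) = -0.711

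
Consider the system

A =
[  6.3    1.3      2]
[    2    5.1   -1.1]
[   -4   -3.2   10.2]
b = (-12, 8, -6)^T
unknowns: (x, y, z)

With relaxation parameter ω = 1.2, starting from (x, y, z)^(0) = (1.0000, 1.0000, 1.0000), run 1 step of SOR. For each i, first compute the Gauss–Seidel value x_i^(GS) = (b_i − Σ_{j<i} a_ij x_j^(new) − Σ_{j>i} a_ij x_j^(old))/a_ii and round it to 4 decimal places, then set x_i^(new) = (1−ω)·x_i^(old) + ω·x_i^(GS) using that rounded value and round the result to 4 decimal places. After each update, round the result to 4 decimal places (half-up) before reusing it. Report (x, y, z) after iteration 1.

Iteration 1:
  x: GS value = (-12 - (1.3)·1.0000 - (2)·1.0000) / (6.3) = -2.4286;  x ← (1−ω)·1.0000 + ω·-2.4286 = -3.1143
  y: GS value = (8 - (2)·-3.1143 - (-1.1)·1.0000) / (5.1) = 3.0056;  y ← (1−ω)·1.0000 + ω·3.0056 = 3.4067
  z: GS value = (-6 - (-4)·-3.1143 - (-3.2)·3.4067) / (10.2) = -0.7408;  z ← (1−ω)·1.0000 + ω·-0.7408 = -1.0890

(-3.1143, 3.4067, -1.0890)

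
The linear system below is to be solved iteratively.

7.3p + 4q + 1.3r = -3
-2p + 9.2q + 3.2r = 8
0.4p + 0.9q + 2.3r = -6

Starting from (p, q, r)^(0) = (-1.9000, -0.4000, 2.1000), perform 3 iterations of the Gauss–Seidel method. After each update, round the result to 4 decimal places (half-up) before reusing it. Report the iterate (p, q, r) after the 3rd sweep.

(-0.7830, 1.8468, -3.1952)

Iteration 1:
  p = (-3 - (4)·-0.4000 - (1.3)·2.1000) / (7.3) = -0.5658
  q = (8 - (-2)·-0.5658 - (3.2)·2.1000) / (9.2) = 0.0161
  r = (-6 - (0.4)·-0.5658 - (0.9)·0.0161) / (2.3) = -2.5166
Iteration 2:
  p = (-3 - (4)·0.0161 - (1.3)·-2.5166) / (7.3) = 0.0284
  q = (8 - (-2)·0.0284 - (3.2)·-2.5166) / (9.2) = 1.7511
  r = (-6 - (0.4)·0.0284 - (0.9)·1.7511) / (2.3) = -3.2988
Iteration 3:
  p = (-3 - (4)·1.7511 - (1.3)·-3.2988) / (7.3) = -0.7830
  q = (8 - (-2)·-0.7830 - (3.2)·-3.2988) / (9.2) = 1.8468
  r = (-6 - (0.4)·-0.7830 - (0.9)·1.8468) / (2.3) = -3.1952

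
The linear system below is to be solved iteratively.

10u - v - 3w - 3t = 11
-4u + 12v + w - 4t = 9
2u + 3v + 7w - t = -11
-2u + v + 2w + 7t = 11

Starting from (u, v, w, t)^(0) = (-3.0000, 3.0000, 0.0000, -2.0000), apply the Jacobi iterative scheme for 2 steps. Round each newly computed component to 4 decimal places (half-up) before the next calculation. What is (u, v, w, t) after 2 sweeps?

(0.4083, 1.3024, -1.3663, 2.5840)

Iteration 1:
  u = (11 - (-1)·3.0000 - (-3)·0.0000 - (-3)·-2.0000) / (10) = 0.8000
  v = (9 - (-4)·-3.0000 - (1)·0.0000 - (-4)·-2.0000) / (12) = -0.9167
  w = (-11 - (2)·-3.0000 - (3)·3.0000 - (-1)·-2.0000) / (7) = -2.2857
  t = (11 - (-2)·-3.0000 - (1)·3.0000 - (2)·0.0000) / (7) = 0.2857
Iteration 2:
  u = (11 - (-1)·-0.9167 - (-3)·-2.2857 - (-3)·0.2857) / (10) = 0.4083
  v = (9 - (-4)·0.8000 - (1)·-2.2857 - (-4)·0.2857) / (12) = 1.3024
  w = (-11 - (2)·0.8000 - (3)·-0.9167 - (-1)·0.2857) / (7) = -1.3663
  t = (11 - (-2)·0.8000 - (1)·-0.9167 - (2)·-2.2857) / (7) = 2.5840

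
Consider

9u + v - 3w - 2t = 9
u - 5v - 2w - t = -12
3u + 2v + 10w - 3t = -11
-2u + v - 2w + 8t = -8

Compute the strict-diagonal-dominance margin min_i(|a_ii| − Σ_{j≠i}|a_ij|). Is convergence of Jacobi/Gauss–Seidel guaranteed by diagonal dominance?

row 1: |9| − (1+3+2) = 3
row 2: |-5| − (1+2+1) = 1
row 3: |10| − (3+2+3) = 2
row 4: |8| − (2+1+2) = 3
minimum over rows = 1 → strictly diagonally dominant (convergence guaranteed)

1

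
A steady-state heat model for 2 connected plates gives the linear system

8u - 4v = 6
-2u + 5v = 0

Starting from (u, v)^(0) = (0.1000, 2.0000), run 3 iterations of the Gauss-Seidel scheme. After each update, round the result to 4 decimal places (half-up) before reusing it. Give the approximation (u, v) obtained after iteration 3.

(0.9700, 0.3880)

Iteration 1:
  u = (6 - (-4)·2.0000) / (8) = 1.7500
  v = (0 - (-2)·1.7500) / (5) = 0.7000
Iteration 2:
  u = (6 - (-4)·0.7000) / (8) = 1.1000
  v = (0 - (-2)·1.1000) / (5) = 0.4400
Iteration 3:
  u = (6 - (-4)·0.4400) / (8) = 0.9700
  v = (0 - (-2)·0.9700) / (5) = 0.3880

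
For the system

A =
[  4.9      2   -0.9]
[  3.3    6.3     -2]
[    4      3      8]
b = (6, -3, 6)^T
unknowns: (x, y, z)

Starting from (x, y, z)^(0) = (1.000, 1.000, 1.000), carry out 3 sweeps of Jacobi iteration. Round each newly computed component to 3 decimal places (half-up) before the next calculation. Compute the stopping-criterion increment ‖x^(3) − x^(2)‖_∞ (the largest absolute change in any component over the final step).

0.262

Iteration 1:
  x = (6 - (2)·1.000 - (-0.9)·1.000) / (4.9) = 1.000
  y = (-3 - (3.3)·1.000 - (-2)·1.000) / (6.3) = -0.683
  z = (6 - (4)·1.000 - (3)·1.000) / (8) = -0.125
Iteration 2:
  x = (6 - (2)·-0.683 - (-0.9)·-0.125) / (4.9) = 1.480
  y = (-3 - (3.3)·1.000 - (-2)·-0.125) / (6.3) = -1.040
  z = (6 - (4)·1.000 - (3)·-0.683) / (8) = 0.506
Iteration 3:
  x = (6 - (2)·-1.040 - (-0.9)·0.506) / (4.9) = 1.742
  y = (-3 - (3.3)·1.480 - (-2)·0.506) / (6.3) = -1.091
  z = (6 - (4)·1.480 - (3)·-1.040) / (8) = 0.400
Change: (0.262, -0.051, -0.106) → max |·| = 0.262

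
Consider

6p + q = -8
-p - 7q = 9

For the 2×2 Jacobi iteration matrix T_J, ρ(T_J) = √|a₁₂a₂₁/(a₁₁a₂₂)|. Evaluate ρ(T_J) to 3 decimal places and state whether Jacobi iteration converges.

a₁₂a₂₁/(a₁₁a₂₂) = (1)·(-1) / ((6)·(-7)) = 0.023810
ρ = √|0.023810| = √0.023810 = 0.154
ρ < 1, so Jacobi converges

0.154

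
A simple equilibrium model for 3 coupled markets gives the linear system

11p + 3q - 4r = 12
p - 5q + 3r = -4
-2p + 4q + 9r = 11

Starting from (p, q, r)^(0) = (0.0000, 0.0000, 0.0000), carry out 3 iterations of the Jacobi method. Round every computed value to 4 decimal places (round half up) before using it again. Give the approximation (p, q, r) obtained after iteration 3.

(1.0165, 1.7289, 0.7365)

Iteration 1:
  p = (12 - (3)·0.0000 - (-4)·0.0000) / (11) = 1.0909
  q = (-4 - (1)·0.0000 - (3)·0.0000) / (-5) = 0.8000
  r = (11 - (-2)·0.0000 - (4)·0.0000) / (9) = 1.2222
Iteration 2:
  p = (12 - (3)·0.8000 - (-4)·1.2222) / (11) = 1.3172
  q = (-4 - (1)·1.0909 - (3)·1.2222) / (-5) = 1.7515
  r = (11 - (-2)·1.0909 - (4)·0.8000) / (9) = 1.1091
Iteration 3:
  p = (12 - (3)·1.7515 - (-4)·1.1091) / (11) = 1.0165
  q = (-4 - (1)·1.3172 - (3)·1.1091) / (-5) = 1.7289
  r = (11 - (-2)·1.3172 - (4)·1.7515) / (9) = 0.7365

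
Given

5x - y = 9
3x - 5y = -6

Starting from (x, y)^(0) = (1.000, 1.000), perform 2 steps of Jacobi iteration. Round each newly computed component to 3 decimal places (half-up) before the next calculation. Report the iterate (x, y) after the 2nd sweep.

Iteration 1:
  x = (9 - (-1)·1.000) / (5) = 2.000
  y = (-6 - (3)·1.000) / (-5) = 1.800
Iteration 2:
  x = (9 - (-1)·1.800) / (5) = 2.160
  y = (-6 - (3)·2.000) / (-5) = 2.400

(2.160, 2.400)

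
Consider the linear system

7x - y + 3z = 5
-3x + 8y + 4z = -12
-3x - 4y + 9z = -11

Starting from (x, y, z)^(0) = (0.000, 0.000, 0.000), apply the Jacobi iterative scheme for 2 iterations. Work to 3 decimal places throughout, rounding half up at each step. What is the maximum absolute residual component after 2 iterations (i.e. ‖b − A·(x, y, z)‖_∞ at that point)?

4.447

Iteration 1:
  x = (5 - (-1)·0.000 - (3)·0.000) / (7) = 0.714
  y = (-12 - (-3)·0.000 - (4)·0.000) / (8) = -1.500
  z = (-11 - (-3)·0.000 - (-4)·0.000) / (9) = -1.222
Iteration 2:
  x = (5 - (-1)·-1.500 - (3)·-1.222) / (7) = 1.024
  y = (-12 - (-3)·0.714 - (4)·-1.222) / (8) = -0.621
  z = (-11 - (-3)·0.714 - (-4)·-1.500) / (9) = -1.651
Residual b − A·x = (2.164, 2.644, 4.447); ∞-norm = 4.447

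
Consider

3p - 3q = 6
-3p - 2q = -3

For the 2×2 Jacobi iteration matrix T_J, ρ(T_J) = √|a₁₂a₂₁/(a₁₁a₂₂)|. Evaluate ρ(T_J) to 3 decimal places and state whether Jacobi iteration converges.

a₁₂a₂₁/(a₁₁a₂₂) = (-3)·(-3) / ((3)·(-2)) = -1.500000
ρ = √|-1.500000| = √1.500000 = 1.225
ρ > 1, so Jacobi diverges

1.225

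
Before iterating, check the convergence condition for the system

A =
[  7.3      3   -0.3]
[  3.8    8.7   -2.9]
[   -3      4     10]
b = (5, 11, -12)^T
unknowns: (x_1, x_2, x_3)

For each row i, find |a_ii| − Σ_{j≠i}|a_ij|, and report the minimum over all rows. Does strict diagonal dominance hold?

2

row 1: |7.3| − (3+0.3) = 4
row 2: |8.7| − (3.8+2.9) = 2
row 3: |10| − (3+4) = 3
minimum over rows = 2 → strictly diagonally dominant (convergence guaranteed)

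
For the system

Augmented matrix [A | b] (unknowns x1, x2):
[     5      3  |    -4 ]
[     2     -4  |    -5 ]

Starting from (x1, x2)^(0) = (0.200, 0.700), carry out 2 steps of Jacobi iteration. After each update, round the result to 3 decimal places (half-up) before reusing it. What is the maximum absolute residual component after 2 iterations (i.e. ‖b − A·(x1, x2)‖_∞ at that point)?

2.130

Iteration 1:
  x1 = (-4 - (3)·0.700) / (5) = -1.220
  x2 = (-5 - (2)·0.200) / (-4) = 1.350
Iteration 2:
  x1 = (-4 - (3)·1.350) / (5) = -1.610
  x2 = (-5 - (2)·-1.220) / (-4) = 0.640
Residual b − A·x = (2.130, 0.780); ∞-norm = 2.130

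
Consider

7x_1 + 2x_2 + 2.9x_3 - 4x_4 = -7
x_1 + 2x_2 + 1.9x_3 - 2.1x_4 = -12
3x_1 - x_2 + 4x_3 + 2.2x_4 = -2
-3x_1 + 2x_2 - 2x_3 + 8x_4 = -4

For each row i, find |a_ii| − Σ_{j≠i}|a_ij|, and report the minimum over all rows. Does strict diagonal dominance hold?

-3

row 1: |7| − (2+2.9+4) = -1.9
row 2: |2| − (1+1.9+2.1) = -3
row 3: |4| − (3+1+2.2) = -2.2
row 4: |8| − (3+2+2) = 1
minimum over rows = -3 → not strictly diagonally dominant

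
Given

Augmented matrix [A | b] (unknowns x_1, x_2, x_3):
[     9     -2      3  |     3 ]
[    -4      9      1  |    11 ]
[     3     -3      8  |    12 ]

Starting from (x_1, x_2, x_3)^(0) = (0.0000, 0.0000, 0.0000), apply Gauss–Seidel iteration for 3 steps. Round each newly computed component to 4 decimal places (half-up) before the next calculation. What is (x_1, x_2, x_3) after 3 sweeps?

(-0.0669, 0.9838, 1.8940)

Iteration 1:
  x_1 = (3 - (-2)·0.0000 - (3)·0.0000) / (9) = 0.3333
  x_2 = (11 - (-4)·0.3333 - (1)·0.0000) / (9) = 1.3704
  x_3 = (12 - (3)·0.3333 - (-3)·1.3704) / (8) = 1.8889
Iteration 2:
  x_1 = (3 - (-2)·1.3704 - (3)·1.8889) / (9) = 0.0082
  x_2 = (11 - (-4)·0.0082 - (1)·1.8889) / (9) = 1.0160
  x_3 = (12 - (3)·0.0082 - (-3)·1.0160) / (8) = 1.8779
Iteration 3:
  x_1 = (3 - (-2)·1.0160 - (3)·1.8779) / (9) = -0.0669
  x_2 = (11 - (-4)·-0.0669 - (1)·1.8779) / (9) = 0.9838
  x_3 = (12 - (3)·-0.0669 - (-3)·0.9838) / (8) = 1.8940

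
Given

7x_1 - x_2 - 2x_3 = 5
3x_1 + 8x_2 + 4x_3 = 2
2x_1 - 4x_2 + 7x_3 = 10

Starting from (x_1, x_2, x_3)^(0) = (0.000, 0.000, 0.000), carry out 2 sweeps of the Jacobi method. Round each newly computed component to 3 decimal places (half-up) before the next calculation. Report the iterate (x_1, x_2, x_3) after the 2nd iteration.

Iteration 1:
  x_1 = (5 - (-1)·0.000 - (-2)·0.000) / (7) = 0.714
  x_2 = (2 - (3)·0.000 - (4)·0.000) / (8) = 0.250
  x_3 = (10 - (2)·0.000 - (-4)·0.000) / (7) = 1.429
Iteration 2:
  x_1 = (5 - (-1)·0.250 - (-2)·1.429) / (7) = 1.158
  x_2 = (2 - (3)·0.714 - (4)·1.429) / (8) = -0.732
  x_3 = (10 - (2)·0.714 - (-4)·0.250) / (7) = 1.367

(1.158, -0.732, 1.367)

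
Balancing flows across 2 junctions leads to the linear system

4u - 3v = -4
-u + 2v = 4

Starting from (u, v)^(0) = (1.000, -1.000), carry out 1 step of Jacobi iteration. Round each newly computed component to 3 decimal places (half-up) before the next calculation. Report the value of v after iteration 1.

2.500

Iteration 1:
  u = (-4 - (-3)·-1.000) / (4) = -1.750
  v = (4 - (-1)·1.000) / (2) = 2.500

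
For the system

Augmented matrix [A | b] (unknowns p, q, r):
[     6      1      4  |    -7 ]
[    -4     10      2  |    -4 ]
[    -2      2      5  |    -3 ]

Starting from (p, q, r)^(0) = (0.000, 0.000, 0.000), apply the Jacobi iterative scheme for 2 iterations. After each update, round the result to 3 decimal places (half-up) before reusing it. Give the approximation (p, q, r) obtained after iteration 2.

Iteration 1:
  p = (-7 - (1)·0.000 - (4)·0.000) / (6) = -1.167
  q = (-4 - (-4)·0.000 - (2)·0.000) / (10) = -0.400
  r = (-3 - (-2)·0.000 - (2)·0.000) / (5) = -0.600
Iteration 2:
  p = (-7 - (1)·-0.400 - (4)·-0.600) / (6) = -0.700
  q = (-4 - (-4)·-1.167 - (2)·-0.600) / (10) = -0.747
  r = (-3 - (-2)·-1.167 - (2)·-0.400) / (5) = -0.907

(-0.700, -0.747, -0.907)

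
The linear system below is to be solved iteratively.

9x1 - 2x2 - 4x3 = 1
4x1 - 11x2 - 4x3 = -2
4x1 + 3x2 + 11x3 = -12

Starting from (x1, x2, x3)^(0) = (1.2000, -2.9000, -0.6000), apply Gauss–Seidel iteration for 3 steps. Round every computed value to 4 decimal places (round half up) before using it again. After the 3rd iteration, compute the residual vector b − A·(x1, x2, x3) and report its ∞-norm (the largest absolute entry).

0.1650

Iteration 1:
  x1 = (1 - (-2)·-2.9000 - (-4)·-0.6000) / (9) = -0.8000
  x2 = (-2 - (4)·-0.8000 - (-4)·-0.6000) / (-11) = 0.1091
  x3 = (-12 - (4)·-0.8000 - (3)·0.1091) / (11) = -0.8298
Iteration 2:
  x1 = (1 - (-2)·0.1091 - (-4)·-0.8298) / (9) = -0.2334
  x2 = (-2 - (4)·-0.2334 - (-4)·-0.8298) / (-11) = 0.3987
  x3 = (-12 - (4)·-0.2334 - (3)·0.3987) / (11) = -1.1148
Iteration 3:
  x1 = (1 - (-2)·0.3987 - (-4)·-1.1148) / (9) = -0.2958
  x2 = (-2 - (4)·-0.2958 - (-4)·-1.1148) / (-11) = 0.4796
  x3 = (-12 - (4)·-0.2958 - (3)·0.4796) / (11) = -1.1141
Residual b − A·x = (0.1650, 0.0024, -0.0005); ∞-norm = 0.1650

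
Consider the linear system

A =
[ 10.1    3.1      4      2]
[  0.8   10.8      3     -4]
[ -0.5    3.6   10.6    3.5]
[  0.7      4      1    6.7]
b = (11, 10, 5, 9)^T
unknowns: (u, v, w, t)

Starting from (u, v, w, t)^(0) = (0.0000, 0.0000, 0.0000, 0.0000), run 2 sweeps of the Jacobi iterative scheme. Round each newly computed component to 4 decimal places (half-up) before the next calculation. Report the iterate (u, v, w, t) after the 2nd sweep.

Iteration 1:
  u = (11 - (3.1)·0.0000 - (4)·0.0000 - (2)·0.0000) / (10.1) = 1.0891
  v = (10 - (0.8)·0.0000 - (3)·0.0000 - (-4)·0.0000) / (10.8) = 0.9259
  w = (5 - (-0.5)·0.0000 - (3.6)·0.0000 - (3.5)·0.0000) / (10.6) = 0.4717
  t = (9 - (0.7)·0.0000 - (4)·0.0000 - (1)·0.0000) / (6.7) = 1.3433
Iteration 2:
  u = (11 - (3.1)·0.9259 - (4)·0.4717 - (2)·1.3433) / (10.1) = 0.3521
  v = (10 - (0.8)·1.0891 - (3)·0.4717 - (-4)·1.3433) / (10.8) = 1.2117
  w = (5 - (-0.5)·1.0891 - (3.6)·0.9259 - (3.5)·1.3433) / (10.6) = -0.2349
  t = (9 - (0.7)·1.0891 - (4)·0.9259 - (1)·0.4717) / (6.7) = 0.6063

(0.3521, 1.2117, -0.2349, 0.6063)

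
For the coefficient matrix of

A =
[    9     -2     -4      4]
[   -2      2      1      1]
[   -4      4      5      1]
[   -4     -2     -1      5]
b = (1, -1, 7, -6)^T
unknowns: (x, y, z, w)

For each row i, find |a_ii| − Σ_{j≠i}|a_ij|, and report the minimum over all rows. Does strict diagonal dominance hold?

-4

row 1: |9| − (2+4+4) = -1
row 2: |2| − (2+1+1) = -2
row 3: |5| − (4+4+1) = -4
row 4: |5| − (4+2+1) = -2
minimum over rows = -4 → not strictly diagonally dominant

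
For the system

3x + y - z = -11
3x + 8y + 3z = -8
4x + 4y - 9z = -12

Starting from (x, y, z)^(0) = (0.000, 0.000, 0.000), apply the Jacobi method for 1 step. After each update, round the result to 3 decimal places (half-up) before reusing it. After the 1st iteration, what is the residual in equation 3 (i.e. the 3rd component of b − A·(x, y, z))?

Iteration 1:
  x = (-11 - (1)·0.000 - (-1)·0.000) / (3) = -3.667
  y = (-8 - (3)·0.000 - (3)·0.000) / (8) = -1.000
  z = (-12 - (4)·0.000 - (4)·0.000) / (-9) = 1.333
Residual b − A·x = (2.334, 7.002, 18.665)

18.665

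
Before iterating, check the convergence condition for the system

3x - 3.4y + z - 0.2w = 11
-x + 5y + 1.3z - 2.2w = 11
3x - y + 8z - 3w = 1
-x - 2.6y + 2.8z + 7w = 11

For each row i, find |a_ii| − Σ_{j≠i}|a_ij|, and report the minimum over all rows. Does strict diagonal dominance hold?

-1.6

row 1: |3| − (3.4+1+0.2) = -1.6
row 2: |5| − (1+1.3+2.2) = 0.5
row 3: |8| − (3+1+3) = 1
row 4: |7| − (1+2.6+2.8) = 0.6
minimum over rows = -1.6 → not strictly diagonally dominant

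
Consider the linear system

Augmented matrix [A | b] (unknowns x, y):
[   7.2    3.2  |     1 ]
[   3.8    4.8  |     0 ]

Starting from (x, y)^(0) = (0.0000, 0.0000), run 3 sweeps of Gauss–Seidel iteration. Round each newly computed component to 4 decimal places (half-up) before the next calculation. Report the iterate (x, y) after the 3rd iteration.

Iteration 1:
  x = (1 - (3.2)·0.0000) / (7.2) = 0.1389
  y = (0 - (3.8)·0.1389) / (4.8) = -0.1100
Iteration 2:
  x = (1 - (3.2)·-0.1100) / (7.2) = 0.1878
  y = (0 - (3.8)·0.1878) / (4.8) = -0.1487
Iteration 3:
  x = (1 - (3.2)·-0.1487) / (7.2) = 0.2050
  y = (0 - (3.8)·0.2050) / (4.8) = -0.1623

(0.2050, -0.1623)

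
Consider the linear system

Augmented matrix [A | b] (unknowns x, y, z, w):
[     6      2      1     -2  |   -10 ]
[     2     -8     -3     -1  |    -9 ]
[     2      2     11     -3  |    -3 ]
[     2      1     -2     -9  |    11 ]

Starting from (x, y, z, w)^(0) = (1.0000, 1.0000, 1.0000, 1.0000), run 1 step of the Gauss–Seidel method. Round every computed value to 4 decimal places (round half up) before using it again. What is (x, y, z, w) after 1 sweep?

(-1.8333, 0.1667, 0.3030, -1.6784)

Iteration 1:
  x = (-10 - (2)·1.0000 - (1)·1.0000 - (-2)·1.0000) / (6) = -1.8333
  y = (-9 - (2)·-1.8333 - (-3)·1.0000 - (-1)·1.0000) / (-8) = 0.1667
  z = (-3 - (2)·-1.8333 - (2)·0.1667 - (-3)·1.0000) / (11) = 0.3030
  w = (11 - (2)·-1.8333 - (1)·0.1667 - (-2)·0.3030) / (-9) = -1.6784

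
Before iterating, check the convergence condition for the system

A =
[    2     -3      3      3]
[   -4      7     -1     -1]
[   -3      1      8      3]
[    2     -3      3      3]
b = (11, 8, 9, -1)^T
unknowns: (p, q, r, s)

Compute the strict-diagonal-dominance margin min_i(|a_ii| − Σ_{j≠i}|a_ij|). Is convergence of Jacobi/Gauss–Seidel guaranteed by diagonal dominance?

row 1: |2| − (3+3+3) = -7
row 2: |7| − (4+1+1) = 1
row 3: |8| − (3+1+3) = 1
row 4: |3| − (2+3+3) = -5
minimum over rows = -7 → not strictly diagonally dominant

-7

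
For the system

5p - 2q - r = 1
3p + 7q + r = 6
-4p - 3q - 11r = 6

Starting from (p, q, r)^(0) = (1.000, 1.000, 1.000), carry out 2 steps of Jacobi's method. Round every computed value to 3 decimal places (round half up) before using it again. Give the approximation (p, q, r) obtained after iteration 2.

(0.078, 0.683, -0.914)

Iteration 1:
  p = (1 - (-2)·1.000 - (-1)·1.000) / (5) = 0.800
  q = (6 - (3)·1.000 - (1)·1.000) / (7) = 0.286
  r = (6 - (-4)·1.000 - (-3)·1.000) / (-11) = -1.182
Iteration 2:
  p = (1 - (-2)·0.286 - (-1)·-1.182) / (5) = 0.078
  q = (6 - (3)·0.800 - (1)·-1.182) / (7) = 0.683
  r = (6 - (-4)·0.800 - (-3)·0.286) / (-11) = -0.914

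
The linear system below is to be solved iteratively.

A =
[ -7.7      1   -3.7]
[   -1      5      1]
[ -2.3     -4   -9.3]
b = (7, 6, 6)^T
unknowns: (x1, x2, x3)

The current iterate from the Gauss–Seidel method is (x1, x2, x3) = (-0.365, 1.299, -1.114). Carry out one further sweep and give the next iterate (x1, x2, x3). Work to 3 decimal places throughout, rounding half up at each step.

(-0.205, 1.382, -1.189)

One sweep:
  x1 = (7 - (1)·1.299 - (-3.7)·-1.114) / (-7.7) = -0.205
  x2 = (6 - (-1)·-0.205 - (1)·-1.114) / (5) = 1.382
  x3 = (6 - (-2.3)·-0.205 - (-4)·1.382) / (-9.3) = -1.189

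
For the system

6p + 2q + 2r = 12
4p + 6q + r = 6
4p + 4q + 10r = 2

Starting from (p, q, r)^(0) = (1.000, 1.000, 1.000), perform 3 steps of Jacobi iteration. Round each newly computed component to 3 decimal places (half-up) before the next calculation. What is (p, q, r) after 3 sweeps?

Iteration 1:
  p = (12 - (2)·1.000 - (2)·1.000) / (6) = 1.333
  q = (6 - (4)·1.000 - (1)·1.000) / (6) = 0.167
  r = (2 - (4)·1.000 - (4)·1.000) / (10) = -0.600
Iteration 2:
  p = (12 - (2)·0.167 - (2)·-0.600) / (6) = 2.144
  q = (6 - (4)·1.333 - (1)·-0.600) / (6) = 0.211
  r = (2 - (4)·1.333 - (4)·0.167) / (10) = -0.400
Iteration 3:
  p = (12 - (2)·0.211 - (2)·-0.400) / (6) = 2.063
  q = (6 - (4)·2.144 - (1)·-0.400) / (6) = -0.363
  r = (2 - (4)·2.144 - (4)·0.211) / (10) = -0.742

(2.063, -0.363, -0.742)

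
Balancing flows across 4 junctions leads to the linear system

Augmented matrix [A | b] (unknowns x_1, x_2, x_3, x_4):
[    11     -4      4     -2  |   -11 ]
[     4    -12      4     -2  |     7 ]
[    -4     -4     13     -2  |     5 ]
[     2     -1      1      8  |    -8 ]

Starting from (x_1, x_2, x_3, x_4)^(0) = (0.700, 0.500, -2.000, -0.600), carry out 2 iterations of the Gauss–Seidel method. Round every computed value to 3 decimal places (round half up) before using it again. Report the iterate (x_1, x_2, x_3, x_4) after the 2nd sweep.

Iteration 1:
  x_1 = (-11 - (-4)·0.500 - (4)·-2.000 - (-2)·-0.600) / (11) = -0.200
  x_2 = (7 - (4)·-0.200 - (4)·-2.000 - (-2)·-0.600) / (-12) = -1.217
  x_3 = (5 - (-4)·-0.200 - (-4)·-1.217 - (-2)·-0.600) / (13) = -0.144
  x_4 = (-8 - (2)·-0.200 - (-1)·-1.217 - (1)·-0.144) / (8) = -1.084
Iteration 2:
  x_1 = (-11 - (-4)·-1.217 - (4)·-0.144 - (-2)·-1.084) / (11) = -1.587
  x_2 = (7 - (4)·-1.587 - (4)·-0.144 - (-2)·-1.084) / (-12) = -0.980
  x_3 = (5 - (-4)·-1.587 - (-4)·-0.980 - (-2)·-1.084) / (13) = -0.572
  x_4 = (-8 - (2)·-1.587 - (-1)·-0.980 - (1)·-0.572) / (8) = -0.654

(-1.587, -0.980, -0.572, -0.654)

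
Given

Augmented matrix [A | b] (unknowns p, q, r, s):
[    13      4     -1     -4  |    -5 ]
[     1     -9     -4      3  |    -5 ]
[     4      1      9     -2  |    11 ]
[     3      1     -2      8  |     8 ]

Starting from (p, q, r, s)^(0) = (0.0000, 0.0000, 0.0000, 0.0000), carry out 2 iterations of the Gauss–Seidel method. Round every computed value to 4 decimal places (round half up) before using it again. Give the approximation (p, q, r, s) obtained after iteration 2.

Iteration 1:
  p = (-5 - (4)·0.0000 - (-1)·0.0000 - (-4)·0.0000) / (13) = -0.3846
  q = (-5 - (1)·-0.3846 - (-4)·0.0000 - (3)·0.0000) / (-9) = 0.5128
  r = (11 - (4)·-0.3846 - (1)·0.5128 - (-2)·0.0000) / (9) = 1.3362
  s = (8 - (3)·-0.3846 - (1)·0.5128 - (-2)·1.3362) / (8) = 1.4142
Iteration 2:
  p = (-5 - (4)·0.5128 - (-1)·1.3362 - (-4)·1.4142) / (13) = -0.0045
  q = (-5 - (1)·-0.0045 - (-4)·1.3362 - (3)·1.4142) / (-9) = 0.4326
  r = (11 - (4)·-0.0045 - (1)·0.4326 - (-2)·1.4142) / (9) = 1.4904
  s = (8 - (3)·-0.0045 - (1)·0.4326 - (-2)·1.4904) / (8) = 1.3202

(-0.0045, 0.4326, 1.4904, 1.3202)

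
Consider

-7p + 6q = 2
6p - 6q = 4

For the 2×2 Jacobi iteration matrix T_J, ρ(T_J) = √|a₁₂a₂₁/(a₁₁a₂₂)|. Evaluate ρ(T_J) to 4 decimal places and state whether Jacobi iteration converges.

0.9258

a₁₂a₂₁/(a₁₁a₂₂) = (6)·(6) / ((-7)·(-6)) = 0.857143
ρ = √|0.857143| = √0.857143 = 0.9258
ρ < 1, so Jacobi converges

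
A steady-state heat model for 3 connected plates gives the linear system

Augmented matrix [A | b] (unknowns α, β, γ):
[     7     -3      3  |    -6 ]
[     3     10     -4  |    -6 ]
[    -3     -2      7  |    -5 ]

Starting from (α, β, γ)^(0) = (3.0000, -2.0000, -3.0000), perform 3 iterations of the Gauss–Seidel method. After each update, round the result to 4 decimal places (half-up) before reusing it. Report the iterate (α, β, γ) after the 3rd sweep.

Iteration 1:
  α = (-6 - (-3)·-2.0000 - (3)·-3.0000) / (7) = -0.4286
  β = (-6 - (3)·-0.4286 - (-4)·-3.0000) / (10) = -1.6714
  γ = (-5 - (-3)·-0.4286 - (-2)·-1.6714) / (7) = -1.3755
Iteration 2:
  α = (-6 - (-3)·-1.6714 - (3)·-1.3755) / (7) = -0.9840
  β = (-6 - (3)·-0.9840 - (-4)·-1.3755) / (10) = -0.8550
  γ = (-5 - (-3)·-0.9840 - (-2)·-0.8550) / (7) = -1.3803
Iteration 3:
  α = (-6 - (-3)·-0.8550 - (3)·-1.3803) / (7) = -0.6320
  β = (-6 - (3)·-0.6320 - (-4)·-1.3803) / (10) = -0.9625
  γ = (-5 - (-3)·-0.6320 - (-2)·-0.9625) / (7) = -1.2601

(-0.6320, -0.9625, -1.2601)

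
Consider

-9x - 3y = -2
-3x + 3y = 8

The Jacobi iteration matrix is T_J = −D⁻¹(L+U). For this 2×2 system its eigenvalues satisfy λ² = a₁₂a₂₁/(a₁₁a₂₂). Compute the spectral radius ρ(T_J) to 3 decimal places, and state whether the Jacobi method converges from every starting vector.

0.577

a₁₂a₂₁/(a₁₁a₂₂) = (-3)·(-3) / ((-9)·(3)) = -0.333333
ρ = √|-0.333333| = √0.333333 = 0.577
ρ < 1, so Jacobi converges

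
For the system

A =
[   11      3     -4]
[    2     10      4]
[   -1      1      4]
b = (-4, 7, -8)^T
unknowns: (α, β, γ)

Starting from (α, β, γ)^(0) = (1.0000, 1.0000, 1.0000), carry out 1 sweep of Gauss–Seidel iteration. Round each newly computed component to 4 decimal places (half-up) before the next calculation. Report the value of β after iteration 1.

Iteration 1:
  α = (-4 - (3)·1.0000 - (-4)·1.0000) / (11) = -0.2727
  β = (7 - (2)·-0.2727 - (4)·1.0000) / (10) = 0.3545
  γ = (-8 - (-1)·-0.2727 - (1)·0.3545) / (4) = -2.1568

0.3545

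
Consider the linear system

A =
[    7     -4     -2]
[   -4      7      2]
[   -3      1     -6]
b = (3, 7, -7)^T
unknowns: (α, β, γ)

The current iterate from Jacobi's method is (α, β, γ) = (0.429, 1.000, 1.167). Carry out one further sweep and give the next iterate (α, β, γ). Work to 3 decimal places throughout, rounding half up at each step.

(1.333, 0.912, 1.119)

One sweep:
  α = (3 - (-4)·1.000 - (-2)·1.167) / (7) = 1.333
  β = (7 - (-4)·0.429 - (2)·1.167) / (7) = 0.912
  γ = (-7 - (-3)·0.429 - (1)·1.000) / (-6) = 1.119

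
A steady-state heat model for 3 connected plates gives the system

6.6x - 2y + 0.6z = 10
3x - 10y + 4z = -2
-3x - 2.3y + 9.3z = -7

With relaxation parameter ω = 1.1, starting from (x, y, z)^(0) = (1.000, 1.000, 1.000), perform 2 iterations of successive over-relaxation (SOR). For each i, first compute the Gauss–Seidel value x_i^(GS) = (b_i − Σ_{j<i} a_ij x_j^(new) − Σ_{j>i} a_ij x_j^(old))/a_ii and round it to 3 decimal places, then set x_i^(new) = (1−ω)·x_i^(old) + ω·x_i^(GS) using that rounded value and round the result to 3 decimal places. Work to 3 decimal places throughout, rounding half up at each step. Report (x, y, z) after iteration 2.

(1.869, 0.732, 0.032)

Iteration 1:
  x: GS value = (10 - (-2)·1.000 - (0.6)·1.000) / (6.6) = 1.727;  x ← (1−ω)·1.000 + ω·1.727 = 1.800
  y: GS value = (-2 - (3)·1.800 - (4)·1.000) / (-10) = 1.140;  y ← (1−ω)·1.000 + ω·1.140 = 1.154
  z: GS value = (-7 - (-3)·1.800 - (-2.3)·1.154) / (9.3) = 0.113;  z ← (1−ω)·1.000 + ω·0.113 = 0.024
Iteration 2:
  x: GS value = (10 - (-2)·1.154 - (0.6)·0.024) / (6.6) = 1.863;  x ← (1−ω)·1.800 + ω·1.863 = 1.869
  y: GS value = (-2 - (3)·1.869 - (4)·0.024) / (-10) = 0.770;  y ← (1−ω)·1.154 + ω·0.770 = 0.732
  z: GS value = (-7 - (-3)·1.869 - (-2.3)·0.732) / (9.3) = 0.031;  z ← (1−ω)·0.024 + ω·0.031 = 0.032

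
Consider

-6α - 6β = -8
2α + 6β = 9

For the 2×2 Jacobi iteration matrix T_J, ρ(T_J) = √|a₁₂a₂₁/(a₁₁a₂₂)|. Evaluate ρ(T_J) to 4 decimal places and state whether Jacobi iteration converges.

a₁₂a₂₁/(a₁₁a₂₂) = (-6)·(2) / ((-6)·(6)) = 0.333333
ρ = √|0.333333| = √0.333333 = 0.5774
ρ < 1, so Jacobi converges

0.5774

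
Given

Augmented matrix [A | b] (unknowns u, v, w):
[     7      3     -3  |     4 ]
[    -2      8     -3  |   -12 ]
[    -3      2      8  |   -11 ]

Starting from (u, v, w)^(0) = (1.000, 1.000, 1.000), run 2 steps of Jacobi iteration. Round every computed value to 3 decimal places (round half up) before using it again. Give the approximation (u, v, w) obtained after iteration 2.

(0.411, -1.826, -0.942)

Iteration 1:
  u = (4 - (3)·1.000 - (-3)·1.000) / (7) = 0.571
  v = (-12 - (-2)·1.000 - (-3)·1.000) / (8) = -0.875
  w = (-11 - (-3)·1.000 - (2)·1.000) / (8) = -1.250
Iteration 2:
  u = (4 - (3)·-0.875 - (-3)·-1.250) / (7) = 0.411
  v = (-12 - (-2)·0.571 - (-3)·-1.250) / (8) = -1.826
  w = (-11 - (-3)·0.571 - (2)·-0.875) / (8) = -0.942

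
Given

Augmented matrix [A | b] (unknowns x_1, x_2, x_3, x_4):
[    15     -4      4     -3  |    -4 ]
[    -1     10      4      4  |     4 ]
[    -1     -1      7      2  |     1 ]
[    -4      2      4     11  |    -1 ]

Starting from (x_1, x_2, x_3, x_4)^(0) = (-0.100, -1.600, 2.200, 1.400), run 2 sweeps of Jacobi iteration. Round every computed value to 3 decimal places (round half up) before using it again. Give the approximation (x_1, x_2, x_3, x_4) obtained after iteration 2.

(-0.541, 0.754, 0.032, -0.082)

Iteration 1:
  x_1 = (-4 - (-4)·-1.600 - (4)·2.200 - (-3)·1.400) / (15) = -1.000
  x_2 = (4 - (-1)·-0.100 - (4)·2.200 - (4)·1.400) / (10) = -1.050
  x_3 = (1 - (-1)·-0.100 - (-1)·-1.600 - (2)·1.400) / (7) = -0.500
  x_4 = (-1 - (-4)·-0.100 - (2)·-1.600 - (4)·2.200) / (11) = -0.636
Iteration 2:
  x_1 = (-4 - (-4)·-1.050 - (4)·-0.500 - (-3)·-0.636) / (15) = -0.541
  x_2 = (4 - (-1)·-1.000 - (4)·-0.500 - (4)·-0.636) / (10) = 0.754
  x_3 = (1 - (-1)·-1.000 - (-1)·-1.050 - (2)·-0.636) / (7) = 0.032
  x_4 = (-1 - (-4)·-1.000 - (2)·-1.050 - (4)·-0.500) / (11) = -0.082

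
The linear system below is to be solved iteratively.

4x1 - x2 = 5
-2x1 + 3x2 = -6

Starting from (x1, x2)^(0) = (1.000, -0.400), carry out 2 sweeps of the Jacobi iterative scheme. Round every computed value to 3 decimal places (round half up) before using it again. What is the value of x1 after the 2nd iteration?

Iteration 1:
  x1 = (5 - (-1)·-0.400) / (4) = 1.150
  x2 = (-6 - (-2)·1.000) / (3) = -1.333
Iteration 2:
  x1 = (5 - (-1)·-1.333) / (4) = 0.917
  x2 = (-6 - (-2)·1.150) / (3) = -1.233

0.917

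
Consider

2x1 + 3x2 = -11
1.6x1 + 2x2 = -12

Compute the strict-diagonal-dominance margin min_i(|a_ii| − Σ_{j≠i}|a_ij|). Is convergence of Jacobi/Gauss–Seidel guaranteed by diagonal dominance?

-1

row 1: |2| − (3) = -1
row 2: |2| − (1.6) = 0.4
minimum over rows = -1 → not strictly diagonally dominant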